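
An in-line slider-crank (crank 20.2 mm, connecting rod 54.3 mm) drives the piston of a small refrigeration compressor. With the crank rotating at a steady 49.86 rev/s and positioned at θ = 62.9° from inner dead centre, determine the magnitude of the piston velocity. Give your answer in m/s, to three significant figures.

6.65

ω = 2π·49.9 = 313.3 rad/s
For an in-line slider-crank, x = r cosθ + √(L² − r² sin²θ), so v = −rω sinθ·[1 + r cosθ/√(L² − r² sin²θ)].
With r = 0.0202 m, L = 0.0543 m, θ = 62.9°: √(L² − r² sin²θ) = 0.051236 m.
v = −0.0202·313.3·0.89021·[1 + 0.0202·0.45554/0.051236] = -6.6453 m/s.
|v| = 6.6453 m/s.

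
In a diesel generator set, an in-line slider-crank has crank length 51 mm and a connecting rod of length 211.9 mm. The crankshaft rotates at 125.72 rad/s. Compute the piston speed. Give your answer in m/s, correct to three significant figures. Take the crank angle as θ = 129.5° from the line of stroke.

ω = 125.7 rad/s
For an in-line slider-crank, x = r cosθ + √(L² − r² sin²θ), so v = −rω sinθ·[1 + r cosθ/√(L² − r² sin²θ)].
With r = 0.051 m, L = 0.2119 m, θ = 129.5°: √(L² − r² sin²θ) = 0.20821 m.
v = −0.051·125.7·0.77162·[1 + 0.051·-0.63608/0.20821] = -4.1766 m/s.
|v| = 4.1766 m/s.

4.18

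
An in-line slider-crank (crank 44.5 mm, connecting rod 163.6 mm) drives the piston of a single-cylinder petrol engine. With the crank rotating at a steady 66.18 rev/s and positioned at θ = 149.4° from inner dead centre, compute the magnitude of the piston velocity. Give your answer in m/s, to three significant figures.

7.19

ω = 2π·66.2 = 415.8 rad/s
For an in-line slider-crank, x = r cosθ + √(L² − r² sin²θ), so v = −rω sinθ·[1 + r cosθ/√(L² − r² sin²θ)].
With r = 0.0445 m, L = 0.1636 m, θ = 149.4°: √(L² − r² sin²θ) = 0.16202 m.
v = −0.0445·415.8·0.50904·[1 + 0.0445·-0.86074/0.16202] = -7.1926 m/s.
|v| = 7.1926 m/s.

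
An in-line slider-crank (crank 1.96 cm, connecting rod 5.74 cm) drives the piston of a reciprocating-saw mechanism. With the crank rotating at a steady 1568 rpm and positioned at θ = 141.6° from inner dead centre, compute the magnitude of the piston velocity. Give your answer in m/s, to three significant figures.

1.45

ω = 2π·1568/60 = 164.2 rad/s
For an in-line slider-crank, x = r cosθ + √(L² − r² sin²θ), so v = −rω sinθ·[1 + r cosθ/√(L² − r² sin²θ)].
With r = 0.0196 m, L = 0.0574 m, θ = 141.6°: √(L² − r² sin²θ) = 0.056094 m.
v = −0.0196·164.2·0.62115·[1 + 0.0196·-0.78369/0.056094] = -1.4517 m/s.
|v| = 1.4517 m/s.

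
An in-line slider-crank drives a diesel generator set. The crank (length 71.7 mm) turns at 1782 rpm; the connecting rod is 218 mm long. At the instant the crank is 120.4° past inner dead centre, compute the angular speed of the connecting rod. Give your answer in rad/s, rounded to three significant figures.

32.4

ω = 186.6 rad/s (converted from 1782 rpm).
The rod makes angle φ with the slider axis where L sinφ = r sinθ; differentiating, L cosφ·φ̇ = r ω cosθ.
L cosφ = √(L² − r² sin²θ) = 0.20904 m.
|ω_rod| = r ω |cosθ| / √(L² − r² sin²θ) = 0.0717·186.6·0.50603/0.20904 = 32.389 rad/s.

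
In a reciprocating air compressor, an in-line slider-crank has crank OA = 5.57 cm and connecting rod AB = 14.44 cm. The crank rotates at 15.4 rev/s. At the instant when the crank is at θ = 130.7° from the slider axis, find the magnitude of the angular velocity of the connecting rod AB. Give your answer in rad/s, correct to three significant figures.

ω = 96.76 rad/s (converted from 15.4 rev/s).
The rod makes angle φ with the slider axis where L sinφ = r sinθ; differentiating, L cosφ·φ̇ = r ω cosθ.
L cosφ = √(L² − r² sin²θ) = 0.13809 m.
|ω_rod| = r ω |cosθ| / √(L² − r² sin²θ) = 0.0557·96.76·0.65210/0.13809 = 25.452 rad/s.

25.5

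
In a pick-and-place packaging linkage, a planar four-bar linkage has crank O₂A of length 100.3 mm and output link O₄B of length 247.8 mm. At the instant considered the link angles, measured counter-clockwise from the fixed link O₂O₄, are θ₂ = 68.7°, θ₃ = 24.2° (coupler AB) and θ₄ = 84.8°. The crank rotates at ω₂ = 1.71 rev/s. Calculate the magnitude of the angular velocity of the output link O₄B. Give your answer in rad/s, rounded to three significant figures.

3.50

ω₂ = 10.74 rad/s (from 1.71 rev/s).
Differentiating the loop-closure r₂e^{iθ₂}+r₃e^{iθ₃}=r₁+r₄e^{iθ₄} gives r₂ω₂e^{iθ₂}+r₃ω₃e^{iθ₃}=r₄ω₄e^{iθ₄}.
Eliminating the other unknown: ω₄ = r₂ω₂ sin(θ₂−θ₃) / [r₄ sin(θ₄−θ₃)].
Numerator sine = +0.70091; denominator sine = +0.87121.
Result = 0.1003·10.74·(+0.70091) / (0.2478·(+0.87121)) = +3.4987 rad/s; magnitude 3.4987 rad/s.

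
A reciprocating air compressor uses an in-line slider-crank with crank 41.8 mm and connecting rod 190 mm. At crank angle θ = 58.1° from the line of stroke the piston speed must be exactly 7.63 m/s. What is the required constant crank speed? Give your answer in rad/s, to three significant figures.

192

For an in-line slider-crank, |v_piston| = rω|sinθ|·[1 + r cosθ/√(L² − r² sin²θ)].
With r = 0.0418 m, L = 0.19 m, θ = 58.1°: the bracketed kinematic factor |dx/dθ| = 0.039687 m.
ω = v/|dx/dθ| = 7.63/0.039687 = 192.26 rad/s.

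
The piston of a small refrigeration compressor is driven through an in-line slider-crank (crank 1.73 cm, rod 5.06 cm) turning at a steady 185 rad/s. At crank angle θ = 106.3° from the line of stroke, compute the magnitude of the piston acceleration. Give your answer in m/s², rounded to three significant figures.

345

ω = 185 rad/s
x(θ) = r cosθ + √(L² − r² sin²θ); with ω constant, a = ω²·d²x/dθ².
d²x/dθ² = −r cosθ − r²(cos2θ)/√u − r⁴ sin²2θ/(4u^{3/2}),  u = L² − r² sin²θ = 0.00228465 m².
Substituting r = 0.0173 m, L = 0.0506 m, θ = 106.3°: d²x/dθ² = +0.010071 m.
a = ω²·d²x/dθ² = (185)²·(+0.010071) = +344.68 m/s²;  |a| = 344.68 m/s².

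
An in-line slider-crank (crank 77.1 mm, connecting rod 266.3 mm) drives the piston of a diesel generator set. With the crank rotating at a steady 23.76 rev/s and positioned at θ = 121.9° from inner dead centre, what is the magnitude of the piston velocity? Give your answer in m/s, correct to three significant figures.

8.23

ω = 2π·23.8 = 149.3 rad/s
For an in-line slider-crank, x = r cosθ + √(L² − r² sin²θ), so v = −rω sinθ·[1 + r cosθ/√(L² − r² sin²θ)].
With r = 0.0771 m, L = 0.2663 m, θ = 121.9°: √(L² − r² sin²θ) = 0.25813 m.
v = −0.0771·149.3·0.84897·[1 + 0.0771·-0.52844/0.25813] = -8.2294 m/s.
|v| = 8.2294 m/s.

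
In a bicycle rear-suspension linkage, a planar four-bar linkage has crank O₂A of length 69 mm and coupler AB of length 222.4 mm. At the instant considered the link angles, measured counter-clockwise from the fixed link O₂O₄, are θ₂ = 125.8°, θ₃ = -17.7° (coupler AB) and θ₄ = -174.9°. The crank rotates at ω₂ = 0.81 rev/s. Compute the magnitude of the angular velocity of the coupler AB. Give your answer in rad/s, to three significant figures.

3.50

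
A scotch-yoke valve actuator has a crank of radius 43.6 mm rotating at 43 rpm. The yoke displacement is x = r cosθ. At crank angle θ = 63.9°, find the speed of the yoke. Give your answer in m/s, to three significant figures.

0.176

ω = 4.503 rad/s (from 43 rpm).
x = r cosθ ⇒ ẋ = −rω sinθ.
|v| = rω|sinθ| = 0.0436·4.503·|sin 63.9°| = 0.17631 m/s.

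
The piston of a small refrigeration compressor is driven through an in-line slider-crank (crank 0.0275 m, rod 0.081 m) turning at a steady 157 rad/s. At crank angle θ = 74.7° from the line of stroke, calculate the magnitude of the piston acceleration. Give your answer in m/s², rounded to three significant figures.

28.7

ω = 157 rad/s
x(θ) = r cosθ + √(L² − r² sin²θ); with ω constant, a = ω²·d²x/dθ².
d²x/dθ² = −r cosθ − r²(cos2θ)/√u − r⁴ sin²2θ/(4u^{3/2}),  u = L² − r² sin²θ = 0.00585741 m².
Substituting r = 0.0275 m, L = 0.081 m, θ = 74.7°: d²x/dθ² = +0.0011661 m.
a = ω²·d²x/dθ² = (157)²·(+0.0011661) = +28.742 m/s²;  |a| = 28.742 m/s².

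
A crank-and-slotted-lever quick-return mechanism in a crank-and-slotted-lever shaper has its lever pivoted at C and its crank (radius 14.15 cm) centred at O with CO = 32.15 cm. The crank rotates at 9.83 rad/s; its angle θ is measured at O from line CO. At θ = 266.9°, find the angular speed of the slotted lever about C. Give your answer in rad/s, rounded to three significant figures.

1.46

ω = 9.83 rad/s
Crank pin A relative to C: A = (d + r cosθ, r sinθ); lever angle φ = atan2(r sinθ, d + r cosθ).
Differentiating tanφ: φ̇ = rω(d cosθ + r)/(d² + r² + 2dr cosθ).
d² + r² + 2dr cosθ = |CA|² = 0.118464 m²;  d cosθ + r = +0.12411 m.
|ω_lever| = |0.1415·9.83·+0.12411| / 0.118464 = 1.4573 rad/s.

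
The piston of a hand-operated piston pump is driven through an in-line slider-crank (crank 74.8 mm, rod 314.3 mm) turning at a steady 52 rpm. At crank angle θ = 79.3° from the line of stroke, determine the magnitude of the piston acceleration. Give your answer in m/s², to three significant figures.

0.0926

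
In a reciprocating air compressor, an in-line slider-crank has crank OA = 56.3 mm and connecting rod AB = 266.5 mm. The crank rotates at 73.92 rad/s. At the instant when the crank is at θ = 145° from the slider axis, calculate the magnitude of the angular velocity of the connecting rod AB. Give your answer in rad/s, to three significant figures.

ω = 73.92 rad/s
The rod makes angle φ with the slider axis where L sinφ = r sinθ; differentiating, L cosφ·φ̇ = r ω cosθ.
L cosφ = √(L² − r² sin²θ) = 0.26454 m.
|ω_rod| = r ω |cosθ| / √(L² − r² sin²θ) = 0.0563·73.92·0.81915/0.26454 = 12.887 rad/s.

12.9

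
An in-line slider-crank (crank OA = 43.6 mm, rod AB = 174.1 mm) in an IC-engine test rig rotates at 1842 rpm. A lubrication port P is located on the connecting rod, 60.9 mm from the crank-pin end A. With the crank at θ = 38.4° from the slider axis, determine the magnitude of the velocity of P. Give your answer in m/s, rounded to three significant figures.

7.04

ω = 192.9 rad/s.  Crank-pin speed |V_A| = rω = 8.4102 m/s, perpendicular to OA.
Rod angle: sinφ = −(r/L) sinθ ⇒ φ = -8.949°; ω_rod = −rω cosθ/√(L²−r²sin²θ) = -38.324 rad/s.
V_P = V_A + ω_rod × AP, with AP = 0.0609 m along the rod.
Components: V_Px = −rω sinθ − a·ω_rod·sinφ = -5.587 m/s;  V_Py = rω cosθ + a·ω_rod·cosφ = +4.2855 m/s.
|V_P| = √(V_Px² + V_Py²) = 7.0413 m/s.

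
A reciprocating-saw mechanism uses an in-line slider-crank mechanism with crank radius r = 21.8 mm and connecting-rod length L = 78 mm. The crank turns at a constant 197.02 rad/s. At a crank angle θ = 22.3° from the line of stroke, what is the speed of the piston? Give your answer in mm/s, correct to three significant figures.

ω = 197 rad/s
For an in-line slider-crank, x = r cosθ + √(L² − r² sin²θ), so v = −rω sinθ·[1 + r cosθ/√(L² − r² sin²θ)].
With r = 0.0218 m, L = 0.078 m, θ = 22.3°: √(L² − r² sin²θ) = 0.07756 m.
v = −0.0218·197·0.37946·[1 + 0.0218·0.92521/0.07756] = -2.0536 m/s.
|v| = 2.0536 m/s = 2053.6 mm/s.

2050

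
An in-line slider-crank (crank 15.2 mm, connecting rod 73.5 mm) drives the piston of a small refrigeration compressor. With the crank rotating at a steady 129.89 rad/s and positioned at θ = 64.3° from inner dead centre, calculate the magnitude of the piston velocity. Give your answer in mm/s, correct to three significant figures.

1940

ω = 129.9 rad/s
For an in-line slider-crank, x = r cosθ + √(L² − r² sin²θ), so v = −rω sinθ·[1 + r cosθ/√(L² − r² sin²θ)].
With r = 0.0152 m, L = 0.0735 m, θ = 64.3°: √(L² − r² sin²θ) = 0.072213 m.
v = −0.0152·129.9·0.90108·[1 + 0.0152·0.43366/0.072213] = -1.9414 m/s.
|v| = 1.9414 m/s = 1941.4 mm/s.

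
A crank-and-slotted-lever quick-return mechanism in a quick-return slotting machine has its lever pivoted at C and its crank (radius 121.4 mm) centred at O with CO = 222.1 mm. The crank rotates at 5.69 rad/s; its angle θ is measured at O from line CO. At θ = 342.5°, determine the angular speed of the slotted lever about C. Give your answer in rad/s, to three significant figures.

ω = 5.69 rad/s
Crank pin A relative to C: A = (d + r cosθ, r sinθ); lever angle φ = atan2(r sinθ, d + r cosθ).
Differentiating tanφ: φ̇ = rω(d cosθ + r)/(d² + r² + 2dr cosθ).
d² + r² + 2dr cosθ = |CA|² = 0.115496 m²;  d cosθ + r = +0.33322 m.
|ω_lever| = |0.1214·5.69·+0.33322| / 0.115496 = 1.9929 rad/s.

1.99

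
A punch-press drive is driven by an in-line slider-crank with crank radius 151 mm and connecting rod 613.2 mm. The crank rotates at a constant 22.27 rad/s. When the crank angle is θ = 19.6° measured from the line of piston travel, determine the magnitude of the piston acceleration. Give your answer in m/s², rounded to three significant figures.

85.0

ω = 22.27 rad/s
x(θ) = r cosθ + √(L² − r² sin²θ); with ω constant, a = ω²·d²x/dθ².
d²x/dθ² = −r cosθ − r²(cos2θ)/√u − r⁴ sin²2θ/(4u^{3/2}),  u = L² − r² sin²θ = 0.373448 m².
Substituting r = 0.151 m, L = 0.6132 m, θ = 19.6°: d²x/dθ² = -0.17139 m.
a = ω²·d²x/dθ² = (22.27)²·(-0.17139) = -85.002 m/s²;  |a| = 85.002 m/s².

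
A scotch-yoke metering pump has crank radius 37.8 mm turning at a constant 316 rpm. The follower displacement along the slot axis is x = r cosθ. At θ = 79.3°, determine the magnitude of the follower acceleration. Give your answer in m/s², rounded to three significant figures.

7.69

ω = 33.09 rad/s (from 316 rpm).
x = r cosθ ⇒ ẍ = −rω² cosθ (ω constant).
|a| = rω²|cosθ| = 0.0378·(33.09)²·|cos 79.3°| = 7.6852 m/s².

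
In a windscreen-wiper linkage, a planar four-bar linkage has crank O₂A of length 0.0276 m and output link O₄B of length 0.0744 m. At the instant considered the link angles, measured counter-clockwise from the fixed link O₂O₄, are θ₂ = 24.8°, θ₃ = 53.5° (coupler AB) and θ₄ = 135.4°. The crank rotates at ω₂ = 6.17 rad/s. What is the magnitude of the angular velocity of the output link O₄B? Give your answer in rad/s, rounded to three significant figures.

ω₂ = 6.17 rad/s
Differentiating the loop-closure r₂e^{iθ₂}+r₃e^{iθ₃}=r₁+r₄e^{iθ₄} gives r₂ω₂e^{iθ₂}+r₃ω₃e^{iθ₃}=r₄ω₄e^{iθ₄}.
Eliminating the other unknown: ω₄ = r₂ω₂ sin(θ₂−θ₃) / [r₄ sin(θ₄−θ₃)].
Numerator sine = -0.48022; denominator sine = +0.99002.
Result = 0.0276·6.17·(-0.48022) / (0.0744·(+0.99002)) = -1.1102 rad/s; magnitude 1.1102 rad/s.

1.11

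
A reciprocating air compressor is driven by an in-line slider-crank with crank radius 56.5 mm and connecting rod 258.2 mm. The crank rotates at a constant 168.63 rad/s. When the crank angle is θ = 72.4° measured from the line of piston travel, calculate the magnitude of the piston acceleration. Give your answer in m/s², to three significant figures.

194

ω = 168.6 rad/s
x(θ) = r cosθ + √(L² − r² sin²θ); with ω constant, a = ω²·d²x/dθ².
d²x/dθ² = −r cosθ − r²(cos2θ)/√u − r⁴ sin²2θ/(4u^{3/2}),  u = L² − r² sin²θ = 0.0637668 m².
Substituting r = 0.0565 m, L = 0.2582 m, θ = 72.4°: d²x/dθ² = -0.0068065 m.
a = ω²·d²x/dθ² = (168.6)²·(-0.0068065) = -193.55 m/s²;  |a| = 193.55 m/s².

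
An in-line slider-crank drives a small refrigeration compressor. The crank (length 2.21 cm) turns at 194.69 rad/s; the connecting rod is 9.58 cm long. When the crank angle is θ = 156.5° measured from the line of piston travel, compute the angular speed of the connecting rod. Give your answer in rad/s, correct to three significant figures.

41.4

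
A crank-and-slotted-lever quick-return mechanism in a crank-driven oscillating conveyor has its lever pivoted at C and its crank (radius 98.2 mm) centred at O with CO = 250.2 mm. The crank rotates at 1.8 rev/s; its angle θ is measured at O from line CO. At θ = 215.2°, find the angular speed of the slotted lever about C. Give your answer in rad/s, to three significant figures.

3.68

ω = 11.31 rad/s (from 1.8 rev/s).
Crank pin A relative to C: A = (d + r cosθ, r sinθ); lever angle φ = atan2(r sinθ, d + r cosθ).
Differentiating tanφ: φ̇ = rω(d cosθ + r)/(d² + r² + 2dr cosθ).
d² + r² + 2dr cosθ = |CA|² = 0.0320894 m²;  d cosθ + r = -0.10625 m.
|ω_lever| = |0.0982·11.31·-0.10625| / 0.0320894 = 3.6773 rad/s.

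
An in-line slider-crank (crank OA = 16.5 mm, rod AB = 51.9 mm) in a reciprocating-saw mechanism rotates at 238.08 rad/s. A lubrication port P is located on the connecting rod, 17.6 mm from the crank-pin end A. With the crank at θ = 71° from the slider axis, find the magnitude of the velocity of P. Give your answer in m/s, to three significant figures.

ω = 238.1 rad/s.  Crank-pin speed |V_A| = rω = 3.9283 m/s, perpendicular to OA.
Rod angle: sinφ = −(r/L) sinθ ⇒ φ = -17.494°; ω_rod = −rω cosθ/√(L²−r²sin²θ) = -25.837 rad/s.
V_P = V_A + ω_rod × AP, with AP = 0.0176 m along the rod.
Components: V_Px = −rω sinθ − a·ω_rod·sinφ = -3.851 m/s;  V_Py = rω cosθ + a·ω_rod·cosφ = +0.84523 m/s.
|V_P| = √(V_Px² + V_Py²) = 3.9427 m/s.

3.94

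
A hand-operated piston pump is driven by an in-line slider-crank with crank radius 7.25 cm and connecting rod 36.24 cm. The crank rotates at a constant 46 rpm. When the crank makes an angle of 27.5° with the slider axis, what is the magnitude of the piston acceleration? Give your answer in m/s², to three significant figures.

1.69

ω = 2π·46/60 = 4.817 rad/s
x(θ) = r cosθ + √(L² − r² sin²θ); with ω constant, a = ω²·d²x/dθ².
d²x/dθ² = −r cosθ − r²(cos2θ)/√u − r⁴ sin²2θ/(4u^{3/2}),  u = L² − r² sin²θ = 0.130213 m².
Substituting r = 0.0725 m, L = 0.3624 m, θ = 27.5°: d²x/dθ² = -0.072762 m.
a = ω²·d²x/dθ² = (4.817)²·(-0.072762) = -1.6884 m/s²;  |a| = 1.6884 m/s².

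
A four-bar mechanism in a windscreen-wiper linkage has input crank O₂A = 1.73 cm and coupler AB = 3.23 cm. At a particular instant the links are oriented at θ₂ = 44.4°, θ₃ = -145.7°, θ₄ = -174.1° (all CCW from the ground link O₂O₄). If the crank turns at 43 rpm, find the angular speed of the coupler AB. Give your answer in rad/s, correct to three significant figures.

ω₂ = 4.503 rad/s (from 43 rpm).
Differentiating the loop-closure r₂e^{iθ₂}+r₃e^{iθ₃}=r₁+r₄e^{iθ₄} gives r₂ω₂e^{iθ₂}+r₃ω₃e^{iθ₃}=r₄ω₄e^{iθ₄}.
Eliminating the other unknown: ω₃ = r₂ω₂ sin(θ₄−θ₂) / [r₃ sin(θ₃−θ₄)].
Numerator sine = +0.62251; denominator sine = +0.47562.
Result = 0.0173·4.503·(+0.62251) / (0.0323·(+0.47562)) = +3.1566 rad/s; magnitude 3.1566 rad/s.

3.16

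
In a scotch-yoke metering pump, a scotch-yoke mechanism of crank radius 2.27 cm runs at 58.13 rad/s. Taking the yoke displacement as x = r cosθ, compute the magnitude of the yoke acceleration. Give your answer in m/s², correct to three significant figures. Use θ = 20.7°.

71.8

ω = 58.13 rad/s
x = r cosθ ⇒ ẍ = −rω² cosθ (ω constant).
|a| = rω²|cosθ| = 0.0227·(58.13)²·|cos 20.7°| = 71.754 m/s².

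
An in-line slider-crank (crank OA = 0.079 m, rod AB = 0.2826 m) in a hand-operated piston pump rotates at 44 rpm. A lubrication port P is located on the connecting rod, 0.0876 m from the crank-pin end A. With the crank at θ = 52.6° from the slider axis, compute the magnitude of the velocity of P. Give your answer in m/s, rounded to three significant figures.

0.341

ω = 4.608 rad/s.  Crank-pin speed |V_A| = rω = 0.36401 m/s, perpendicular to OA.
Rod angle: sinφ = −(r/L) sinθ ⇒ φ = -12.831°; ω_rod = −rω cosθ/√(L²−r²sin²θ) = -0.80237 rad/s.
V_P = V_A + ω_rod × AP, with AP = 0.0876 m along the rod.
Components: V_Px = −rω sinθ − a·ω_rod·sinφ = -0.30478 m/s;  V_Py = rω cosθ + a·ω_rod·cosφ = +0.15256 m/s.
|V_P| = √(V_Px² + V_Py²) = 0.34083 m/s.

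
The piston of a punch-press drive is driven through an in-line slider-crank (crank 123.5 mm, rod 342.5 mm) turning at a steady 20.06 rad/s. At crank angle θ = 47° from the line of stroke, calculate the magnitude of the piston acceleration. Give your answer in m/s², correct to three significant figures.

ω = 20.06 rad/s
x(θ) = r cosθ + √(L² − r² sin²θ); with ω constant, a = ω²·d²x/dθ².
d²x/dθ² = −r cosθ − r²(cos2θ)/√u − r⁴ sin²2θ/(4u^{3/2}),  u = L² − r² sin²θ = 0.109148 m².
Substituting r = 0.1235 m, L = 0.3425 m, θ = 47°: d²x/dθ² = -0.082611 m.
a = ω²·d²x/dθ² = (20.06)²·(-0.082611) = -33.243 m/s²;  |a| = 33.243 m/s².

33.2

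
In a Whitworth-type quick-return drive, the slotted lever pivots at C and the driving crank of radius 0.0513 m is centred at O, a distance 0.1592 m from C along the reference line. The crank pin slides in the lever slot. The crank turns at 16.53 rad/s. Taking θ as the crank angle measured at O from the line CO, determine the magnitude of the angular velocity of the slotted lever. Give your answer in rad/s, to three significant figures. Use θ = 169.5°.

7.49

ω = 16.53 rad/s
Crank pin A relative to C: A = (d + r cosθ, r sinθ); lever angle φ = atan2(r sinθ, d + r cosθ).
Differentiating tanφ: φ̇ = rω(d cosθ + r)/(d² + r² + 2dr cosθ).
d² + r² + 2dr cosθ = |CA|² = 0.0119159 m²;  d cosθ + r = -0.10523 m.
|ω_lever| = |0.0513·16.53·-0.10523| / 0.0119159 = 7.4889 rad/s.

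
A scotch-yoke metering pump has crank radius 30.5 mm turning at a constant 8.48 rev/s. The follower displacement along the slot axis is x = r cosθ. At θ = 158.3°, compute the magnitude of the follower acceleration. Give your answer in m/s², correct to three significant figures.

ω = 53.28 rad/s (from 8.48 rev/s).
x = r cosθ ⇒ ẍ = −rω² cosθ (ω constant).
|a| = rω²|cosθ| = 0.0305·(53.28)²·|cos 158.3°| = 80.451 m/s².

80.5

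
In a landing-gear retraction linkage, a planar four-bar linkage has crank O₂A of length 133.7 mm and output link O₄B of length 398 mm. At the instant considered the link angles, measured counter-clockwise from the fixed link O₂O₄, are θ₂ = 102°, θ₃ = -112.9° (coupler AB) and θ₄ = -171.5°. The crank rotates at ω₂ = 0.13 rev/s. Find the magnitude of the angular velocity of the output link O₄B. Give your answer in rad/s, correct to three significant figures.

0.184

ω₂ = 0.8168 rad/s (from 0.13 rev/s).
Differentiating the loop-closure r₂e^{iθ₂}+r₃e^{iθ₃}=r₁+r₄e^{iθ₄} gives r₂ω₂e^{iθ₂}+r₃ω₃e^{iθ₃}=r₄ω₄e^{iθ₄}.
Eliminating the other unknown: ω₄ = r₂ω₂ sin(θ₂−θ₃) / [r₄ sin(θ₄−θ₃)].
Numerator sine = -0.57215; denominator sine = -0.85355.
Result = 0.1337·0.8168·(-0.57215) / (0.398·(-0.85355)) = +0.18393 rad/s; magnitude 0.18393 rad/s.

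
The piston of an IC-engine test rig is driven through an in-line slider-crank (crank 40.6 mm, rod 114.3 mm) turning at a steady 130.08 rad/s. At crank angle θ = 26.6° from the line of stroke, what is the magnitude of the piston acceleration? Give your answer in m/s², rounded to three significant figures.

767

ω = 130.1 rad/s
x(θ) = r cosθ + √(L² − r² sin²θ); with ω constant, a = ω²·d²x/dθ².
d²x/dθ² = −r cosθ − r²(cos2θ)/√u − r⁴ sin²2θ/(4u^{3/2}),  u = L² − r² sin²θ = 0.012734 m².
Substituting r = 0.0406 m, L = 0.1143 m, θ = 26.6°: d²x/dθ² = -0.045356 m.
a = ω²·d²x/dθ² = (130.1)²·(-0.045356) = -767.46 m/s²;  |a| = 767.46 m/s².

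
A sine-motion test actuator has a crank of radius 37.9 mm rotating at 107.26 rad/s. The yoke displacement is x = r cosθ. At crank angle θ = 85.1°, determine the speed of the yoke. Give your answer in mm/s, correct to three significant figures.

ω = 107.3 rad/s
x = r cosθ ⇒ ẋ = −rω sinθ.
|v| = rω|sinθ| = 0.0379·107.3·|sin 85.1°| = 4.0503 m/s = 4050.3 mm/s.

4050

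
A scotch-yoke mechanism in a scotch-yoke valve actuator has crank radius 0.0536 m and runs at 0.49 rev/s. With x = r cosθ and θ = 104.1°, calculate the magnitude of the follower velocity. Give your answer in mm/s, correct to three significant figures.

160

ω = 3.079 rad/s (from 0.49 rev/s).
x = r cosθ ⇒ ẋ = −rω sinθ.
|v| = rω|sinθ| = 0.0536·3.079·|sin 104.1°| = 0.16005 m/s = 160.05 mm/s.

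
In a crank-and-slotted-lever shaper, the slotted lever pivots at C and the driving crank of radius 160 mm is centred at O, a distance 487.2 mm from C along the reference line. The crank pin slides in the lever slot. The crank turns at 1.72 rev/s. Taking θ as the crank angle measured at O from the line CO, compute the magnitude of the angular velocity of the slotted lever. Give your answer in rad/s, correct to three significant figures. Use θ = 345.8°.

2.64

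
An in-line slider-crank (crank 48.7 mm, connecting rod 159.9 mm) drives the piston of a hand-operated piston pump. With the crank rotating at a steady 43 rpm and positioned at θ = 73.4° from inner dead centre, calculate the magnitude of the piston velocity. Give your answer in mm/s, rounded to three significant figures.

229

ω = 2π·43/60 = 4.503 rad/s
For an in-line slider-crank, x = r cosθ + √(L² − r² sin²θ), so v = −rω sinθ·[1 + r cosθ/√(L² − r² sin²θ)].
With r = 0.0487 m, L = 0.1599 m, θ = 73.4°: √(L² − r² sin²θ) = 0.15294 m.
v = −0.0487·4.503·0.95832·[1 + 0.0487·0.28569/0.15294] = -0.22927 m/s.
|v| = 0.22927 m/s = 229.27 mm/s.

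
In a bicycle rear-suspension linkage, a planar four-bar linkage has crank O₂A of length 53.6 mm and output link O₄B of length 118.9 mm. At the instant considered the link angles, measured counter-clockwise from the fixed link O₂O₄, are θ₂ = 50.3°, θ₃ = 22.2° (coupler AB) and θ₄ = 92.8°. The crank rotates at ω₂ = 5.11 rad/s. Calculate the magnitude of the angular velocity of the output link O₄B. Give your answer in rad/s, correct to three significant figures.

ω₂ = 5.11 rad/s
Differentiating the loop-closure r₂e^{iθ₂}+r₃e^{iθ₃}=r₁+r₄e^{iθ₄} gives r₂ω₂e^{iθ₂}+r₃ω₃e^{iθ₃}=r₄ω₄e^{iθ₄}.
Eliminating the other unknown: ω₄ = r₂ω₂ sin(θ₂−θ₃) / [r₄ sin(θ₄−θ₃)].
Numerator sine = +0.47101; denominator sine = +0.94322.
Result = 0.0536·5.11·(+0.47101) / (0.1189·(+0.94322)) = +1.1503 rad/s; magnitude 1.1503 rad/s.

1.15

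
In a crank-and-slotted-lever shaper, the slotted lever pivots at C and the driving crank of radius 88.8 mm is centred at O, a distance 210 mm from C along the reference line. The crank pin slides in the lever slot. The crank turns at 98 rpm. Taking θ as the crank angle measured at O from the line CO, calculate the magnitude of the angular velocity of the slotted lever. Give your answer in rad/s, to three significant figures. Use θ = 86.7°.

1.70

ω = 10.26 rad/s (from 98 rpm).
Crank pin A relative to C: A = (d + r cosθ, r sinθ); lever angle φ = atan2(r sinθ, d + r cosθ).
Differentiating tanφ: φ̇ = rω(d cosθ + r)/(d² + r² + 2dr cosθ).
d² + r² + 2dr cosθ = |CA|² = 0.0541323 m²;  d cosθ + r = +0.10089 m.
|ω_lever| = |0.0888·10.26·+0.10089| / 0.0541323 = 1.6984 rad/s.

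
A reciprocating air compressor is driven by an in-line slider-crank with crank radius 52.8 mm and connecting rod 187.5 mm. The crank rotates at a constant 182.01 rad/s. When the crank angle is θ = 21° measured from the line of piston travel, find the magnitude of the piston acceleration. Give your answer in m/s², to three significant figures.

ω = 182 rad/s
x(θ) = r cosθ + √(L² − r² sin²θ); with ω constant, a = ω²·d²x/dθ².
d²x/dθ² = −r cosθ − r²(cos2θ)/√u − r⁴ sin²2θ/(4u^{3/2}),  u = L² − r² sin²θ = 0.0347982 m².
Substituting r = 0.0528 m, L = 0.1875 m, θ = 21°: d²x/dθ² = -0.060533 m.
a = ω²·d²x/dθ² = (182)²·(-0.060533) = -2005.3 m/s²;  |a| = 2005.3 m/s².

2010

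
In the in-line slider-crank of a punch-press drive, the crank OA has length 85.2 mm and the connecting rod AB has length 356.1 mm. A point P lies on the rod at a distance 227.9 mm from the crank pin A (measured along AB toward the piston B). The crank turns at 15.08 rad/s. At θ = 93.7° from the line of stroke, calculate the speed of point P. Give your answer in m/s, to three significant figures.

1.27

ω = 15.08 rad/s.  Crank-pin speed |V_A| = rω = 1.2848 m/s, perpendicular to OA.
Rod angle: sinφ = −(r/L) sinθ ⇒ φ = -13.813°; ω_rod = −rω cosθ/√(L²−r²sin²θ) = +0.23977 rad/s.
V_P = V_A + ω_rod × AP, with AP = 0.2279 m along the rod.
Components: V_Px = −rω sinθ − a·ω_rod·sinφ = -1.2691 m/s;  V_Py = rω cosθ + a·ω_rod·cosφ = -0.029849 m/s.
|V_P| = √(V_Px² + V_Py²) = 1.2694 m/s.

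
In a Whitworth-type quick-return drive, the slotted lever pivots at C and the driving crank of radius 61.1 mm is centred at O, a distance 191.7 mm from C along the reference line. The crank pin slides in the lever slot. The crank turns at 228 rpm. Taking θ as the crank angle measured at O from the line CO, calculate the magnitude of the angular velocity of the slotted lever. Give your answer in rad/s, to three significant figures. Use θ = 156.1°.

ω = 23.88 rad/s (from 228 rpm).
Crank pin A relative to C: A = (d + r cosθ, r sinθ); lever angle φ = atan2(r sinθ, d + r cosθ).
Differentiating tanφ: φ̇ = rω(d cosθ + r)/(d² + r² + 2dr cosθ).
d² + r² + 2dr cosθ = |CA|² = 0.019065 m²;  d cosθ + r = -0.11416 m.
|ω_lever| = |0.0611·23.88·-0.11416| / 0.019065 = 8.7356 rad/s.

8.74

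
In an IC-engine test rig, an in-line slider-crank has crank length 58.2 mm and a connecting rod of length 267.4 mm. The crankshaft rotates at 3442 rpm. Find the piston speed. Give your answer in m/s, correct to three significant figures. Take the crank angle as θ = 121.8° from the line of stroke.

ω = 2π·3442/60 = 360.4 rad/s
For an in-line slider-crank, x = r cosθ + √(L² − r² sin²θ), so v = −rω sinθ·[1 + r cosθ/√(L² − r² sin²θ)].
With r = 0.0582 m, L = 0.2674 m, θ = 121.8°: √(L² − r² sin²θ) = 0.26279 m.
v = −0.0582·360.4·0.84989·[1 + 0.0582·-0.52696/0.26279] = -15.748 m/s.
|v| = 15.748 m/s.

15.7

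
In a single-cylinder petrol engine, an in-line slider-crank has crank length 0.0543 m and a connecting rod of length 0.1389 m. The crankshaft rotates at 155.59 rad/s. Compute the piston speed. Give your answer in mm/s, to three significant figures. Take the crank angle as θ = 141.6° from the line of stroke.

ω = 155.6 rad/s
For an in-line slider-crank, x = r cosθ + √(L² − r² sin²θ), so v = −rω sinθ·[1 + r cosθ/√(L² − r² sin²θ)].
With r = 0.0543 m, L = 0.1389 m, θ = 141.6°: √(L² − r² sin²θ) = 0.13474 m.
v = −0.0543·155.6·0.62115·[1 + 0.0543·-0.78369/0.13474] = -3.5904 m/s.
|v| = 3.5904 m/s = 3590.4 mm/s.

3590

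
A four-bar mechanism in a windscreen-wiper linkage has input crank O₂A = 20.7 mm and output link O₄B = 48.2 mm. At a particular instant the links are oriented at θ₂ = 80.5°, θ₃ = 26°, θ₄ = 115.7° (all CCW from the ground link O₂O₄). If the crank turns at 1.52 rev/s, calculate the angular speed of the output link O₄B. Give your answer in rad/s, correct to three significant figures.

ω₂ = 9.55 rad/s (from 1.52 rev/s).
Differentiating the loop-closure r₂e^{iθ₂}+r₃e^{iθ₃}=r₁+r₄e^{iθ₄} gives r₂ω₂e^{iθ₂}+r₃ω₃e^{iθ₃}=r₄ω₄e^{iθ₄}.
Eliminating the other unknown: ω₄ = r₂ω₂ sin(θ₂−θ₃) / [r₄ sin(θ₄−θ₃)].
Numerator sine = +0.81412; denominator sine = +0.99999.
Result = 0.0207·9.55·(+0.81412) / (0.0482·(+0.99999)) = +3.3392 rad/s; magnitude 3.3392 rad/s.

3.34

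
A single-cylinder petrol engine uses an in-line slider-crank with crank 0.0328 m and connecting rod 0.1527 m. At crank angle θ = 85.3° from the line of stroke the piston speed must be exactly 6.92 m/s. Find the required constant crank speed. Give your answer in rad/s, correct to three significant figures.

For an in-line slider-crank, |v_piston| = rω|sinθ|·[1 + r cosθ/√(L² − r² sin²θ)].
With r = 0.0328 m, L = 0.1527 m, θ = 85.3°: the bracketed kinematic factor |dx/dθ| = 0.033279 m.
ω = v/|dx/dθ| = 6.92/0.033279 = 207.94 rad/s.

208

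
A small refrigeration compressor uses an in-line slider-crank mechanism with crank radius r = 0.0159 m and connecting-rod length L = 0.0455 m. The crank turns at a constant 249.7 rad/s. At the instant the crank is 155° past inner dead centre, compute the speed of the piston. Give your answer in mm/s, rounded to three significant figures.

ω = 249.7 rad/s
For an in-line slider-crank, x = r cosθ + √(L² − r² sin²θ), so v = −rω sinθ·[1 + r cosθ/√(L² − r² sin²θ)].
With r = 0.0159 m, L = 0.0455 m, θ = 155°: √(L² − r² sin²θ) = 0.045001 m.
v = −0.0159·249.7·0.42262·[1 + 0.0159·-0.90631/0.045001] = -1.1406 m/s.
|v| = 1.1406 m/s = 1140.6 mm/s.

1140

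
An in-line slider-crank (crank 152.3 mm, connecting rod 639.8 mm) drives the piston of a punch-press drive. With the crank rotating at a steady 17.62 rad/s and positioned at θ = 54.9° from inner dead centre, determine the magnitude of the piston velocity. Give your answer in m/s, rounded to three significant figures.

2.50

ω = 17.62 rad/s
For an in-line slider-crank, x = r cosθ + √(L² − r² sin²θ), so v = −rω sinθ·[1 + r cosθ/√(L² − r² sin²θ)].
With r = 0.1523 m, L = 0.6398 m, θ = 54.9°: √(L² − r² sin²θ) = 0.62755 m.
v = −0.1523·17.62·0.81815·[1 + 0.1523·0.57501/0.62755] = -2.5019 m/s.
|v| = 2.5019 m/s.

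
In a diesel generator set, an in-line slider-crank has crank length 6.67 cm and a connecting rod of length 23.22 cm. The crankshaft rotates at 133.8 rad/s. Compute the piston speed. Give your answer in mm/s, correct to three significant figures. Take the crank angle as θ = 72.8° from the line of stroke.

9280

ω = 133.8 rad/s
For an in-line slider-crank, x = r cosθ + √(L² − r² sin²θ), so v = −rω sinθ·[1 + r cosθ/√(L² − r² sin²θ)].
With r = 0.0667 m, L = 0.2322 m, θ = 72.8°: √(L² − r² sin²θ) = 0.22329 m.
v = −0.0667·133.8·0.95528·[1 + 0.0667·0.29571/0.22329] = -9.2784 m/s.
|v| = 9.2784 m/s = 9278.4 mm/s.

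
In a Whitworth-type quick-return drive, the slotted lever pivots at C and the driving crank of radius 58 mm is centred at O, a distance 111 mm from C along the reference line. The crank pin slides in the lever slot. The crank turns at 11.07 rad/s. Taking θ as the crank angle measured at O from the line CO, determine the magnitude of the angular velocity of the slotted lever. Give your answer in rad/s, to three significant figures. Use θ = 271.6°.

2.45

ω = 11.07 rad/s
Crank pin A relative to C: A = (d + r cosθ, r sinθ); lever angle φ = atan2(r sinθ, d + r cosθ).
Differentiating tanφ: φ̇ = rω(d cosθ + r)/(d² + r² + 2dr cosθ).
d² + r² + 2dr cosθ = |CA|² = 0.0160445 m²;  d cosθ + r = +0.061099 m.
|ω_lever| = |0.058·11.07·+0.061099| / 0.0160445 = 2.445 rad/s.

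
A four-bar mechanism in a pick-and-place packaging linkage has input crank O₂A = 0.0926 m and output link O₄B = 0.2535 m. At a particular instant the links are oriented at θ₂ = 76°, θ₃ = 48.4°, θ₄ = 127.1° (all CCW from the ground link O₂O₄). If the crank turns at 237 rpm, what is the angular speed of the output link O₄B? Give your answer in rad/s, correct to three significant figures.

4.28

ω₂ = 24.82 rad/s (from 237 rpm).
Differentiating the loop-closure r₂e^{iθ₂}+r₃e^{iθ₃}=r₁+r₄e^{iθ₄} gives r₂ω₂e^{iθ₂}+r₃ω₃e^{iθ₃}=r₄ω₄e^{iθ₄}.
Eliminating the other unknown: ω₄ = r₂ω₂ sin(θ₂−θ₃) / [r₄ sin(θ₄−θ₃)].
Numerator sine = +0.46330; denominator sine = +0.98061.
Result = 0.0926·24.82·(+0.46330) / (0.2535·(+0.98061)) = +4.2832 rad/s; magnitude 4.2832 rad/s.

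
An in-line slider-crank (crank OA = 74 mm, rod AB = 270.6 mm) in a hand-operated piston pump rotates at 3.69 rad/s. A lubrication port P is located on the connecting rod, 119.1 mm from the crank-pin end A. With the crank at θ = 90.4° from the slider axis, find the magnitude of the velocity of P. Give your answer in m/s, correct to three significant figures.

0.273

ω = 3.69 rad/s.  Crank-pin speed |V_A| = rω = 0.27306 m/s, perpendicular to OA.
Rod angle: sinφ = −(r/L) sinθ ⇒ φ = -15.870°; ω_rod = −rω cosθ/√(L²−r²sin²θ) = +0.0073239 rad/s.
V_P = V_A + ω_rod × AP, with AP = 0.1191 m along the rod.
Components: V_Px = −rω sinθ − a·ω_rod·sinφ = -0.27281 m/s;  V_Py = rω cosθ + a·ω_rod·cosφ = -0.0010673 m/s.
|V_P| = √(V_Px² + V_Py²) = 0.27282 m/s.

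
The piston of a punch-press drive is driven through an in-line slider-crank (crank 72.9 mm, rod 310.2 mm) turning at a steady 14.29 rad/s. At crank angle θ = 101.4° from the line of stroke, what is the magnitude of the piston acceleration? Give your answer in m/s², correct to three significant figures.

6.25

ω = 14.29 rad/s
x(θ) = r cosθ + √(L² − r² sin²θ); with ω constant, a = ω²·d²x/dθ².
d²x/dθ² = −r cosθ − r²(cos2θ)/√u − r⁴ sin²2θ/(4u^{3/2}),  u = L² − r² sin²θ = 0.0911173 m².
Substituting r = 0.0729 m, L = 0.3102 m, θ = 101.4°: d²x/dθ² = +0.030601 m.
a = ω²·d²x/dθ² = (14.29)²·(+0.030601) = +6.2488 m/s²;  |a| = 6.2488 m/s².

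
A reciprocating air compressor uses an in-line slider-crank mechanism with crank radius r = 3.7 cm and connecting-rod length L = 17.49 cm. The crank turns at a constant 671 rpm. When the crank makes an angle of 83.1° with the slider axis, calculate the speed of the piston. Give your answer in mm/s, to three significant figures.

2650

ω = 2π·671/60 = 70.27 rad/s
For an in-line slider-crank, x = r cosθ + √(L² − r² sin²θ), so v = −rω sinθ·[1 + r cosθ/√(L² − r² sin²θ)].
With r = 0.037 m, L = 0.1749 m, θ = 83.1°: √(L² − r² sin²θ) = 0.171 m.
v = −0.037·70.27·0.99276·[1 + 0.037·0.12014/0.171] = -2.6481 m/s.
|v| = 2.6481 m/s = 2648.1 mm/s.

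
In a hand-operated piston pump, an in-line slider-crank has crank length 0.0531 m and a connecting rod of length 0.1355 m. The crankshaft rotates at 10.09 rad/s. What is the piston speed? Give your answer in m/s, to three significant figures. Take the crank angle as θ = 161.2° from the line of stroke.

0.108

ω = 10.09 rad/s
For an in-line slider-crank, x = r cosθ + √(L² − r² sin²θ), so v = −rω sinθ·[1 + r cosθ/√(L² − r² sin²θ)].
With r = 0.0531 m, L = 0.1355 m, θ = 161.2°: √(L² − r² sin²θ) = 0.13442 m.
v = −0.0531·10.09·0.32227·[1 + 0.0531·-0.94665/0.13442] = -0.10809 m/s.
|v| = 0.10809 m/s.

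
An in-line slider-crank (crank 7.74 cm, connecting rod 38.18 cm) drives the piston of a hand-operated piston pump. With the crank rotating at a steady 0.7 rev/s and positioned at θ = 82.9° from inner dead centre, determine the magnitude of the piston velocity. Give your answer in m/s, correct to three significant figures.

ω = 2π·0.7 = 4.398 rad/s
For an in-line slider-crank, x = r cosθ + √(L² − r² sin²θ), so v = −rω sinθ·[1 + r cosθ/√(L² − r² sin²θ)].
With r = 0.0774 m, L = 0.3818 m, θ = 82.9°: √(L² − r² sin²θ) = 0.37399 m.
v = −0.0774·4.398·0.99233·[1 + 0.0774·0.12360/0.37399] = -0.34645 m/s.
|v| = 0.34645 m/s.

0.346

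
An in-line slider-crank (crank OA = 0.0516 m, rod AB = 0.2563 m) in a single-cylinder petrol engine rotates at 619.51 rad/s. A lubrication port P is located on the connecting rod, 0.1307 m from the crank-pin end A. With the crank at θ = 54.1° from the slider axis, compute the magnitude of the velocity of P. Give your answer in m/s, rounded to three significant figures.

29.0

ω = 619.5 rad/s.  Crank-pin speed |V_A| = rω = 31.967 m/s, perpendicular to OA.
Rod angle: sinφ = −(r/L) sinθ ⇒ φ = -9.386°; ω_rod = −rω cosθ/√(L²−r²sin²θ) = -74.127 rad/s.
V_P = V_A + ω_rod × AP, with AP = 0.1307 m along the rod.
Components: V_Px = −rω sinθ − a·ω_rod·sinφ = -27.474 m/s;  V_Py = rω cosθ + a·ω_rod·cosφ = +9.1857 m/s.
|V_P| = √(V_Px² + V_Py²) = 28.969 m/s.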